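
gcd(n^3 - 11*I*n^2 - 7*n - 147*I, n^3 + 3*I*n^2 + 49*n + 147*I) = n^2 - 4*I*n + 21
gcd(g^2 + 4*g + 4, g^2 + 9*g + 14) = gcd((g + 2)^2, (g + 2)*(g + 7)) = g + 2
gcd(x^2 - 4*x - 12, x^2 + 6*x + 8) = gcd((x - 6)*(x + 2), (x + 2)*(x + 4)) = x + 2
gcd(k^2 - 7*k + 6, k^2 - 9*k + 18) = k - 6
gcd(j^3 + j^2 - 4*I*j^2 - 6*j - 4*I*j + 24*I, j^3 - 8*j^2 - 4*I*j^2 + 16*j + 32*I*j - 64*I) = j - 4*I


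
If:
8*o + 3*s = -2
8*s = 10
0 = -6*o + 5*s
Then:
No Solution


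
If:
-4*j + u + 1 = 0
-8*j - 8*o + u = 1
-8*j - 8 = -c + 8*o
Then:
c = u + 7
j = u/4 + 1/4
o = -u/8 - 3/8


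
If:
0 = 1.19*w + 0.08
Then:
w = -0.07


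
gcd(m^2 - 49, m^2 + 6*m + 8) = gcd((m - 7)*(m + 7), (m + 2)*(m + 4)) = 1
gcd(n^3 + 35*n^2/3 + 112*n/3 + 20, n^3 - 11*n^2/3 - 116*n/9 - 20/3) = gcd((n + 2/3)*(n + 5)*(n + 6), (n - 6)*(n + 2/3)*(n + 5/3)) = n + 2/3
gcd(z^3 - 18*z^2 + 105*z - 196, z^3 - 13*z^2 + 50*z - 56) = z^2 - 11*z + 28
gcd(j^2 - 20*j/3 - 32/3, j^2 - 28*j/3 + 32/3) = j - 8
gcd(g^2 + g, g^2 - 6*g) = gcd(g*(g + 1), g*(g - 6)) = g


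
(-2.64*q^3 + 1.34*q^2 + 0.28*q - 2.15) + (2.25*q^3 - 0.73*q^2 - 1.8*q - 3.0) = -0.39*q^3 + 0.61*q^2 - 1.52*q - 5.15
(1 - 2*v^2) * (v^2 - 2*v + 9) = -2*v^4 + 4*v^3 - 17*v^2 - 2*v + 9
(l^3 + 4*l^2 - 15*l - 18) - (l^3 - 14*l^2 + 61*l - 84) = 18*l^2 - 76*l + 66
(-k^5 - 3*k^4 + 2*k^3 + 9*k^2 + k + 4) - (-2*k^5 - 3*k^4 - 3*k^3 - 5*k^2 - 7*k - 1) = k^5 + 5*k^3 + 14*k^2 + 8*k + 5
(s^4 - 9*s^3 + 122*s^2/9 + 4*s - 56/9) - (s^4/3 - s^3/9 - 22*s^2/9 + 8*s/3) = 2*s^4/3 - 80*s^3/9 + 16*s^2 + 4*s/3 - 56/9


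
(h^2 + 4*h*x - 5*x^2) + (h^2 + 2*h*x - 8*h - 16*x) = 2*h^2 + 6*h*x - 8*h - 5*x^2 - 16*x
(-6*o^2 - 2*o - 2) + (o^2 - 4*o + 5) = -5*o^2 - 6*o + 3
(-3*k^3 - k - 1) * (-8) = 24*k^3 + 8*k + 8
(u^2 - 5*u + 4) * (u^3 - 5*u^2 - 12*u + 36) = u^5 - 10*u^4 + 17*u^3 + 76*u^2 - 228*u + 144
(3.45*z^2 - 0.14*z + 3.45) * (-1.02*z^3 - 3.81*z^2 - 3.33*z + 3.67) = -3.519*z^5 - 13.0017*z^4 - 14.4741*z^3 - 0.0168000000000005*z^2 - 12.0023*z + 12.6615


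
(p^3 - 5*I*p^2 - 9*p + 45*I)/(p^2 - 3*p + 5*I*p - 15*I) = (p^2 + p*(3 - 5*I) - 15*I)/(p + 5*I)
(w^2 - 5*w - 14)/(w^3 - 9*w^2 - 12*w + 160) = (w^2 - 5*w - 14)/(w^3 - 9*w^2 - 12*w + 160)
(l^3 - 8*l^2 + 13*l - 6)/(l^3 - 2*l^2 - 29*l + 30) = (l - 1)/(l + 5)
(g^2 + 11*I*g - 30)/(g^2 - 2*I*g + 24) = (g^2 + 11*I*g - 30)/(g^2 - 2*I*g + 24)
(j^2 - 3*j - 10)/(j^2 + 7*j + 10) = (j - 5)/(j + 5)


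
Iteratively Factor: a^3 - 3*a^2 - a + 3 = (a + 1)*(a^2 - 4*a + 3) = (a - 1)*(a + 1)*(a - 3)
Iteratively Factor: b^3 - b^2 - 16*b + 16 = (b - 1)*(b^2 - 16) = (b - 4)*(b - 1)*(b + 4)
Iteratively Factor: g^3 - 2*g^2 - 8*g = (g + 2)*(g^2 - 4*g) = (g - 4)*(g + 2)*(g)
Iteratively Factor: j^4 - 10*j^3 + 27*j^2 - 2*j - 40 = (j - 5)*(j^3 - 5*j^2 + 2*j + 8) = (j - 5)*(j - 4)*(j^2 - j - 2) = (j - 5)*(j - 4)*(j + 1)*(j - 2)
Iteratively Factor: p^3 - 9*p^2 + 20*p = (p)*(p^2 - 9*p + 20) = p*(p - 4)*(p - 5)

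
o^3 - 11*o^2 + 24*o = o*(o - 8)*(o - 3)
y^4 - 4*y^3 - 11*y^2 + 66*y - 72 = (y - 3)^2*(y - 2)*(y + 4)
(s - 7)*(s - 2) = s^2 - 9*s + 14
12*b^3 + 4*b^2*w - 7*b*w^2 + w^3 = (-6*b + w)*(-2*b + w)*(b + w)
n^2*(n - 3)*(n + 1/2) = n^4 - 5*n^3/2 - 3*n^2/2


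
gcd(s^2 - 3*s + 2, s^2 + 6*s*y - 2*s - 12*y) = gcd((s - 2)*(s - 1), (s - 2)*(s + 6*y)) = s - 2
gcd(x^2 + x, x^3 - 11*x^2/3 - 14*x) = x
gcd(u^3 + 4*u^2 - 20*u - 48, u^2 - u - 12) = u - 4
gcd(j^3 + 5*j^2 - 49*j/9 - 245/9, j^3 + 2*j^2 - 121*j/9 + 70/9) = j^2 + 8*j/3 - 35/3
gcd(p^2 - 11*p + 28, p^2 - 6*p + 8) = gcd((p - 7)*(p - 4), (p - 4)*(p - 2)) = p - 4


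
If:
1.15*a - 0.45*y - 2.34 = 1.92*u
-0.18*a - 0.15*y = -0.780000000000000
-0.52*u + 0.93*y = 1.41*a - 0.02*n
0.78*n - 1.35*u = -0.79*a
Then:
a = 2.02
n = -3.19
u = -0.66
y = 2.77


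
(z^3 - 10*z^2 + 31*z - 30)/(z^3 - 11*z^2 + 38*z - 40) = (z - 3)/(z - 4)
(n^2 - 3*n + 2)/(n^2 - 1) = (n - 2)/(n + 1)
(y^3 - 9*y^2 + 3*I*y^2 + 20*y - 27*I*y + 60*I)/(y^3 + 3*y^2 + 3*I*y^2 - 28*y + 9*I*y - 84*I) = (y - 5)/(y + 7)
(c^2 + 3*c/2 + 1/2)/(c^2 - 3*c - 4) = (c + 1/2)/(c - 4)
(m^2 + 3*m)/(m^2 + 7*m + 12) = m/(m + 4)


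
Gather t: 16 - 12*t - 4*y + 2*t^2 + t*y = 2*t^2 + t*(y - 12) - 4*y + 16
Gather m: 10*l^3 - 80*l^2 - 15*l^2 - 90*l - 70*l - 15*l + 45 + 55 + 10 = 10*l^3 - 95*l^2 - 175*l + 110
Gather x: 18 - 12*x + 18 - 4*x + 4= 40 - 16*x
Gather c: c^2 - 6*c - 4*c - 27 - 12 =c^2 - 10*c - 39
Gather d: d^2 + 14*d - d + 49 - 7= d^2 + 13*d + 42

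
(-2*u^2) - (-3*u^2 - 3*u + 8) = u^2 + 3*u - 8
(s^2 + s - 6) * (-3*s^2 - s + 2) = -3*s^4 - 4*s^3 + 19*s^2 + 8*s - 12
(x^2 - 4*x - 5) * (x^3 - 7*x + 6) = x^5 - 4*x^4 - 12*x^3 + 34*x^2 + 11*x - 30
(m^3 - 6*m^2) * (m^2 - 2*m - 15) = m^5 - 8*m^4 - 3*m^3 + 90*m^2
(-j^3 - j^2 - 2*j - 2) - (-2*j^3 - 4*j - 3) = j^3 - j^2 + 2*j + 1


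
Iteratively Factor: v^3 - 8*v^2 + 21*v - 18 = (v - 3)*(v^2 - 5*v + 6) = (v - 3)^2*(v - 2)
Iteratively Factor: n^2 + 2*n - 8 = (n + 4)*(n - 2)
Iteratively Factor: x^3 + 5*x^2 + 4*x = (x + 1)*(x^2 + 4*x) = (x + 1)*(x + 4)*(x)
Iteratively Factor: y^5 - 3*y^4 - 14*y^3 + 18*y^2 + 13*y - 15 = (y - 5)*(y^4 + 2*y^3 - 4*y^2 - 2*y + 3) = (y - 5)*(y - 1)*(y^3 + 3*y^2 - y - 3) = (y - 5)*(y - 1)*(y + 1)*(y^2 + 2*y - 3) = (y - 5)*(y - 1)^2*(y + 1)*(y + 3)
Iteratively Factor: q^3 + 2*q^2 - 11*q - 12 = (q + 1)*(q^2 + q - 12) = (q + 1)*(q + 4)*(q - 3)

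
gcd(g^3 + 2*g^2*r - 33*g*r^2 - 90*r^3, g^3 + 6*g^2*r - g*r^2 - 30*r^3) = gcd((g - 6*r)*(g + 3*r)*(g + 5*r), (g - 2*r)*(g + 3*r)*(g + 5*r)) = g^2 + 8*g*r + 15*r^2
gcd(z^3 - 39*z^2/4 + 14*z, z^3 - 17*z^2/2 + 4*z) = z^2 - 8*z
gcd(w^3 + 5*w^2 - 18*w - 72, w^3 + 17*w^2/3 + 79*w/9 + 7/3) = w + 3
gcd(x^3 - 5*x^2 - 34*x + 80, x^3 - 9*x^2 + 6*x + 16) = x^2 - 10*x + 16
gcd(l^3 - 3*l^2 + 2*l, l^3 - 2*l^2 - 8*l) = l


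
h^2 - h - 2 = (h - 2)*(h + 1)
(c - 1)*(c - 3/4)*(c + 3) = c^3 + 5*c^2/4 - 9*c/2 + 9/4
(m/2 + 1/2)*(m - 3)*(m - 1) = m^3/2 - 3*m^2/2 - m/2 + 3/2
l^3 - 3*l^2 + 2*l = l*(l - 2)*(l - 1)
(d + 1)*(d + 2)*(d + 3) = d^3 + 6*d^2 + 11*d + 6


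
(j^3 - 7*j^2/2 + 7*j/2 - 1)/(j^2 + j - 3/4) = 2*(j^2 - 3*j + 2)/(2*j + 3)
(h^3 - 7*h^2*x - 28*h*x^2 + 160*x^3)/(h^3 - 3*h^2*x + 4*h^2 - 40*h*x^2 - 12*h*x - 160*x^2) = (h - 4*x)/(h + 4)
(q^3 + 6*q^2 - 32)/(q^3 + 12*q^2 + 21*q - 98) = (q^2 + 8*q + 16)/(q^2 + 14*q + 49)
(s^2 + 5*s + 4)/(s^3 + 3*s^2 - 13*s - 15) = (s + 4)/(s^2 + 2*s - 15)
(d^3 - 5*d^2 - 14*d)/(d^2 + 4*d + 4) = d*(d - 7)/(d + 2)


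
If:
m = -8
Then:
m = -8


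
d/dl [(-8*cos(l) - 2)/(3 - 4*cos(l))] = 32*sin(l)/(4*cos(l) - 3)^2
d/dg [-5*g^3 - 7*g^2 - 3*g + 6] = -15*g^2 - 14*g - 3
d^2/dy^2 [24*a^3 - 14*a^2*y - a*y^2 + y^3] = -2*a + 6*y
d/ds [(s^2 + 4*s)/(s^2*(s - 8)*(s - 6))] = 2*(-s^3 + s^2 + 56*s - 96)/(s^2*(s^4 - 28*s^3 + 292*s^2 - 1344*s + 2304))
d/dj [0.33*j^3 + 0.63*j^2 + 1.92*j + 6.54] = 0.99*j^2 + 1.26*j + 1.92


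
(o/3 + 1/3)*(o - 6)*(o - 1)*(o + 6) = o^4/3 - 37*o^2/3 + 12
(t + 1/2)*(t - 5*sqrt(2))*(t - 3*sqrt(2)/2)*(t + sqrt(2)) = t^4 - 11*sqrt(2)*t^3/2 + t^3/2 - 11*sqrt(2)*t^2/4 + 2*t^2 + t + 15*sqrt(2)*t + 15*sqrt(2)/2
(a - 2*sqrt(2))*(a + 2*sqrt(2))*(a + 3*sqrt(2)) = a^3 + 3*sqrt(2)*a^2 - 8*a - 24*sqrt(2)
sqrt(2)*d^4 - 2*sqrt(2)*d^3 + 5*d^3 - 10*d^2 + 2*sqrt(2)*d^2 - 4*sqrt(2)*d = d*(d - 2)*(d + 2*sqrt(2))*(sqrt(2)*d + 1)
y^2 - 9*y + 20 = (y - 5)*(y - 4)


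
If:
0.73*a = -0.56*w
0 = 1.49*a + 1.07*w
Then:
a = 0.00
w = 0.00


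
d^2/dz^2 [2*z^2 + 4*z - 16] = 4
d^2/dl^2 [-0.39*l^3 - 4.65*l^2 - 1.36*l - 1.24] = -2.34*l - 9.3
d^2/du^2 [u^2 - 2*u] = 2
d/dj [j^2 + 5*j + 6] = 2*j + 5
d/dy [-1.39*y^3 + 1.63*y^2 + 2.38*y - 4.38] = -4.17*y^2 + 3.26*y + 2.38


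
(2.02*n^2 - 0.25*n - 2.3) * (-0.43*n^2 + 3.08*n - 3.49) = -0.8686*n^4 + 6.3291*n^3 - 6.8308*n^2 - 6.2115*n + 8.027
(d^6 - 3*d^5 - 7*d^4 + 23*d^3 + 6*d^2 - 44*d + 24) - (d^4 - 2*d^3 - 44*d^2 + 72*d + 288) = d^6 - 3*d^5 - 8*d^4 + 25*d^3 + 50*d^2 - 116*d - 264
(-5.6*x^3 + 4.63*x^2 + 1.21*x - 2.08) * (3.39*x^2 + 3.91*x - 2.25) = -18.984*x^5 - 6.2003*x^4 + 34.8052*x^3 - 12.7376*x^2 - 10.8553*x + 4.68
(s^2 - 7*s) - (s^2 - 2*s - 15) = 15 - 5*s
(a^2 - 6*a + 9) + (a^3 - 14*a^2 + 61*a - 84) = a^3 - 13*a^2 + 55*a - 75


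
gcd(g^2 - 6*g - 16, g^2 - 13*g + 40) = g - 8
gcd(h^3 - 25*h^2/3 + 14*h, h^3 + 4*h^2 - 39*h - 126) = h - 6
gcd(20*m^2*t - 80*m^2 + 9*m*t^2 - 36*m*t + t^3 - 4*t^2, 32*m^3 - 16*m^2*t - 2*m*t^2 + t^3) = 4*m + t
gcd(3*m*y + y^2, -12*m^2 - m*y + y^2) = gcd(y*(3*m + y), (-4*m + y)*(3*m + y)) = 3*m + y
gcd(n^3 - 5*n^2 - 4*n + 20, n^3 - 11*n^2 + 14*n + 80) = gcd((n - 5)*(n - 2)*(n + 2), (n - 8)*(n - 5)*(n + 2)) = n^2 - 3*n - 10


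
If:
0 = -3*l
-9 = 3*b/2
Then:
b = -6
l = 0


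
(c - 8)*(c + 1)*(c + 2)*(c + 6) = c^4 + c^3 - 52*c^2 - 148*c - 96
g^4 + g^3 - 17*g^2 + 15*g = g*(g - 3)*(g - 1)*(g + 5)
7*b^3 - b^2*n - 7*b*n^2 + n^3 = (-7*b + n)*(-b + n)*(b + n)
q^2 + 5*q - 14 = (q - 2)*(q + 7)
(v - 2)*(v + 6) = v^2 + 4*v - 12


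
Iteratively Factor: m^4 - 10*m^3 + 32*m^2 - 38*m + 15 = (m - 5)*(m^3 - 5*m^2 + 7*m - 3) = (m - 5)*(m - 1)*(m^2 - 4*m + 3) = (m - 5)*(m - 3)*(m - 1)*(m - 1)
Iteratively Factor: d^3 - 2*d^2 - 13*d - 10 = (d - 5)*(d^2 + 3*d + 2) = (d - 5)*(d + 2)*(d + 1)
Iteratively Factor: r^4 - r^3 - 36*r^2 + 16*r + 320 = (r + 4)*(r^3 - 5*r^2 - 16*r + 80) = (r + 4)^2*(r^2 - 9*r + 20) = (r - 4)*(r + 4)^2*(r - 5)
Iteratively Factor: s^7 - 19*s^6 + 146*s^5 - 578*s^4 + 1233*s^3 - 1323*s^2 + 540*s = (s)*(s^6 - 19*s^5 + 146*s^4 - 578*s^3 + 1233*s^2 - 1323*s + 540) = s*(s - 1)*(s^5 - 18*s^4 + 128*s^3 - 450*s^2 + 783*s - 540) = s*(s - 3)*(s - 1)*(s^4 - 15*s^3 + 83*s^2 - 201*s + 180) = s*(s - 3)^2*(s - 1)*(s^3 - 12*s^2 + 47*s - 60) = s*(s - 5)*(s - 3)^2*(s - 1)*(s^2 - 7*s + 12) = s*(s - 5)*(s - 3)^3*(s - 1)*(s - 4)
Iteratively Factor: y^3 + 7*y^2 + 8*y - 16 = (y + 4)*(y^2 + 3*y - 4) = (y + 4)^2*(y - 1)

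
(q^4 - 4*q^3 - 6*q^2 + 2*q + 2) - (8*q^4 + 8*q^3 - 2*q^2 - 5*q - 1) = -7*q^4 - 12*q^3 - 4*q^2 + 7*q + 3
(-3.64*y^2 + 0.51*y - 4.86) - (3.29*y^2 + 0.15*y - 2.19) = -6.93*y^2 + 0.36*y - 2.67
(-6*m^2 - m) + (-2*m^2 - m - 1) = -8*m^2 - 2*m - 1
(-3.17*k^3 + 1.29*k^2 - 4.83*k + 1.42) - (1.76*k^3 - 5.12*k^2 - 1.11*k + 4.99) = -4.93*k^3 + 6.41*k^2 - 3.72*k - 3.57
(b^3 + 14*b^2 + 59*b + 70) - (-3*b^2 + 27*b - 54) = b^3 + 17*b^2 + 32*b + 124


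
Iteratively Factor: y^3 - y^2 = (y)*(y^2 - y) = y^2*(y - 1)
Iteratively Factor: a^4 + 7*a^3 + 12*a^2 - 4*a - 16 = (a + 2)*(a^3 + 5*a^2 + 2*a - 8) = (a + 2)*(a + 4)*(a^2 + a - 2) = (a - 1)*(a + 2)*(a + 4)*(a + 2)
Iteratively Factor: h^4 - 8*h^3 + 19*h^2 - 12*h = (h)*(h^3 - 8*h^2 + 19*h - 12) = h*(h - 1)*(h^2 - 7*h + 12) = h*(h - 3)*(h - 1)*(h - 4)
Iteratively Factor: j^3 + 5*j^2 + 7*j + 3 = (j + 1)*(j^2 + 4*j + 3) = (j + 1)*(j + 3)*(j + 1)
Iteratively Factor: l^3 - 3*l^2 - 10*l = (l)*(l^2 - 3*l - 10) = l*(l + 2)*(l - 5)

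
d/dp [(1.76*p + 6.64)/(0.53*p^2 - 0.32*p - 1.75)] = (0.9328*p^2 - 0.5632*p - (1.06*p - 0.32)*(1.76*p + 6.64) - 3.08)/(-0.53*p^2 + 0.32*p + 1.75)^2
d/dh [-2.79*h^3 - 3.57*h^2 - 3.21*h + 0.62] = -8.37*h^2 - 7.14*h - 3.21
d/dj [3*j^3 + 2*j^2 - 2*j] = 9*j^2 + 4*j - 2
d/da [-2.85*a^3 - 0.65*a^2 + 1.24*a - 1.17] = -8.55*a^2 - 1.3*a + 1.24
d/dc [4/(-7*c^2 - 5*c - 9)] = 4*(14*c + 5)/(7*c^2 + 5*c + 9)^2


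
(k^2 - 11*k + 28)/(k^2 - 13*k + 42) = (k - 4)/(k - 6)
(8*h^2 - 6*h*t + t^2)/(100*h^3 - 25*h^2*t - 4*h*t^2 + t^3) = (-2*h + t)/(-25*h^2 + t^2)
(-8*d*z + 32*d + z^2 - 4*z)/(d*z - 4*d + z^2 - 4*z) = (-8*d + z)/(d + z)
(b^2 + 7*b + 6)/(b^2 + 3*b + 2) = (b + 6)/(b + 2)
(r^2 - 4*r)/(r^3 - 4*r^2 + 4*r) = (r - 4)/(r^2 - 4*r + 4)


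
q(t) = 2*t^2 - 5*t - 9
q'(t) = 4*t - 5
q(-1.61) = 4.23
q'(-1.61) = -11.44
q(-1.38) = 1.71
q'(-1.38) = -10.52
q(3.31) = -3.64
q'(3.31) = 8.24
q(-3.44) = 31.87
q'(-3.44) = -18.76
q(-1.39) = 1.81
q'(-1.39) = -10.56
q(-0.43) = -6.48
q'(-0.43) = -6.72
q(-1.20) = -0.12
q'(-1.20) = -9.80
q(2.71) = -7.86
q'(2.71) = 5.84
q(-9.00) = 198.00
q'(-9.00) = -41.00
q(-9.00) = 198.00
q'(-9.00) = -41.00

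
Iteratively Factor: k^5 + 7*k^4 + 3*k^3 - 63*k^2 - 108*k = (k + 3)*(k^4 + 4*k^3 - 9*k^2 - 36*k) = (k + 3)^2*(k^3 + k^2 - 12*k) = (k - 3)*(k + 3)^2*(k^2 + 4*k) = (k - 3)*(k + 3)^2*(k + 4)*(k)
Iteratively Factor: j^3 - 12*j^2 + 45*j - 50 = (j - 2)*(j^2 - 10*j + 25) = (j - 5)*(j - 2)*(j - 5)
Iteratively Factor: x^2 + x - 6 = (x + 3)*(x - 2)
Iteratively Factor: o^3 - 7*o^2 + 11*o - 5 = (o - 1)*(o^2 - 6*o + 5) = (o - 1)^2*(o - 5)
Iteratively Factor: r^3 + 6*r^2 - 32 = (r - 2)*(r^2 + 8*r + 16) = (r - 2)*(r + 4)*(r + 4)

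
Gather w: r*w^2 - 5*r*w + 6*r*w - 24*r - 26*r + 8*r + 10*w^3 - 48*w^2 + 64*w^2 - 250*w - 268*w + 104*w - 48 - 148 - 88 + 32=-42*r + 10*w^3 + w^2*(r + 16) + w*(r - 414) - 252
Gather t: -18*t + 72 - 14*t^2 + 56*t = -14*t^2 + 38*t + 72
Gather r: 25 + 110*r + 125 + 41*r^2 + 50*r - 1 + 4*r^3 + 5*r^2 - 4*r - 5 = 4*r^3 + 46*r^2 + 156*r + 144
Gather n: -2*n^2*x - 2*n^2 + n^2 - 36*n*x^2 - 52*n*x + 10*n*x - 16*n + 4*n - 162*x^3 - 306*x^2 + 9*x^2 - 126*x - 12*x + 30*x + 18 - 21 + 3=n^2*(-2*x - 1) + n*(-36*x^2 - 42*x - 12) - 162*x^3 - 297*x^2 - 108*x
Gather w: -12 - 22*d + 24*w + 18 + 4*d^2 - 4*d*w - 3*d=4*d^2 - 25*d + w*(24 - 4*d) + 6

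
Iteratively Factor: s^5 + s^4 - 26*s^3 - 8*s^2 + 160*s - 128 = (s - 4)*(s^4 + 5*s^3 - 6*s^2 - 32*s + 32) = (s - 4)*(s - 1)*(s^3 + 6*s^2 - 32) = (s - 4)*(s - 1)*(s + 4)*(s^2 + 2*s - 8) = (s - 4)*(s - 1)*(s + 4)^2*(s - 2)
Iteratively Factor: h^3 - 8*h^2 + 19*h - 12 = (h - 4)*(h^2 - 4*h + 3) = (h - 4)*(h - 1)*(h - 3)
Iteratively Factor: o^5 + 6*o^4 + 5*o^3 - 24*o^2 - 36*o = (o - 2)*(o^4 + 8*o^3 + 21*o^2 + 18*o) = (o - 2)*(o + 3)*(o^3 + 5*o^2 + 6*o) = (o - 2)*(o + 2)*(o + 3)*(o^2 + 3*o) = o*(o - 2)*(o + 2)*(o + 3)*(o + 3)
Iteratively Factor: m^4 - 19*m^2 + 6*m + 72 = (m + 4)*(m^3 - 4*m^2 - 3*m + 18) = (m - 3)*(m + 4)*(m^2 - m - 6) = (m - 3)*(m + 2)*(m + 4)*(m - 3)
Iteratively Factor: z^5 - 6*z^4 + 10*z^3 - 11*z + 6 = (z - 1)*(z^4 - 5*z^3 + 5*z^2 + 5*z - 6) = (z - 1)*(z + 1)*(z^3 - 6*z^2 + 11*z - 6) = (z - 3)*(z - 1)*(z + 1)*(z^2 - 3*z + 2) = (z - 3)*(z - 2)*(z - 1)*(z + 1)*(z - 1)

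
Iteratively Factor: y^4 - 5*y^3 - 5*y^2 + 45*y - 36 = (y + 3)*(y^3 - 8*y^2 + 19*y - 12) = (y - 1)*(y + 3)*(y^2 - 7*y + 12) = (y - 3)*(y - 1)*(y + 3)*(y - 4)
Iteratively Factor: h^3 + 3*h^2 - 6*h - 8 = (h + 1)*(h^2 + 2*h - 8) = (h - 2)*(h + 1)*(h + 4)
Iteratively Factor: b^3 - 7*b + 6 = (b - 1)*(b^2 + b - 6) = (b - 1)*(b + 3)*(b - 2)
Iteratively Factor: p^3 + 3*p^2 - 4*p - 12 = (p + 3)*(p^2 - 4) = (p - 2)*(p + 3)*(p + 2)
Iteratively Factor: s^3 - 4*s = (s + 2)*(s^2 - 2*s) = (s - 2)*(s + 2)*(s)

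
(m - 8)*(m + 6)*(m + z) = m^3 + m^2*z - 2*m^2 - 2*m*z - 48*m - 48*z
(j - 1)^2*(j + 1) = j^3 - j^2 - j + 1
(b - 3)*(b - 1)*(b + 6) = b^3 + 2*b^2 - 21*b + 18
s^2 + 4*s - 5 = (s - 1)*(s + 5)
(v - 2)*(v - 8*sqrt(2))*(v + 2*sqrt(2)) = v^3 - 6*sqrt(2)*v^2 - 2*v^2 - 32*v + 12*sqrt(2)*v + 64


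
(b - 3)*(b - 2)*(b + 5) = b^3 - 19*b + 30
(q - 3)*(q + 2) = q^2 - q - 6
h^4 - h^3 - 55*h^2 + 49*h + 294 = (h - 7)*(h - 3)*(h + 2)*(h + 7)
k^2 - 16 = (k - 4)*(k + 4)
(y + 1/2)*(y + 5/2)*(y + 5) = y^3 + 8*y^2 + 65*y/4 + 25/4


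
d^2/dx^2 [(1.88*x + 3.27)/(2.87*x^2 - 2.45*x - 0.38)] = ((-32.3736*x - 9.5578)*(-2.87*x^2 + 2.45*x + 0.38) - (1.88*x + 3.27)*(5.74*x - 2.45)*(11.48*x - 4.9))/(-2.87*x^2 + 2.45*x + 0.38)^3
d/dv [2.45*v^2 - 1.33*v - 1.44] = 4.9*v - 1.33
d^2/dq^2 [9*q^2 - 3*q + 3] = 18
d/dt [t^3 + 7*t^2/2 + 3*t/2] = 3*t^2 + 7*t + 3/2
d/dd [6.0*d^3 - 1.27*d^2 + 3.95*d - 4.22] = 18.0*d^2 - 2.54*d + 3.95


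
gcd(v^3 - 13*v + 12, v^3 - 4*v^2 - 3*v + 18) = v - 3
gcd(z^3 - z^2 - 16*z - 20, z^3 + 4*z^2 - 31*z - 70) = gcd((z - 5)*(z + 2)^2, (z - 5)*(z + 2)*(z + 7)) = z^2 - 3*z - 10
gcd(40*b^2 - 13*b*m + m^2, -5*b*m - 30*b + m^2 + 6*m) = 5*b - m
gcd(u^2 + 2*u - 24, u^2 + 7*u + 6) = u + 6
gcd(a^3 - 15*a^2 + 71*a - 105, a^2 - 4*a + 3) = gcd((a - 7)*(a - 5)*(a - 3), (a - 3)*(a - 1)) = a - 3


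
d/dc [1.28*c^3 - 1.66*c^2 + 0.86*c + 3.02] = 3.84*c^2 - 3.32*c + 0.86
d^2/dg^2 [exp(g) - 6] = exp(g)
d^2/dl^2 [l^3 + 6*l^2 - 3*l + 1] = 6*l + 12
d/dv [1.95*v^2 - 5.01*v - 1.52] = 3.9*v - 5.01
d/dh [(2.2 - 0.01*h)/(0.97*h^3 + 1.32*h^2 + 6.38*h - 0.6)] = (0.0194*h^3 - 6.3888*h^2 - 5.808*h - 14.03)/(0.9409*h^6 + 2.5608*h^5 + 14.1196*h^4 + 15.6792*h^3 + 39.1204*h^2 - 7.656*h + 0.36)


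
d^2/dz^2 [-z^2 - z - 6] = -2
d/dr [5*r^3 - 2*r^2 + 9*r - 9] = 15*r^2 - 4*r + 9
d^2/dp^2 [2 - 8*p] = 0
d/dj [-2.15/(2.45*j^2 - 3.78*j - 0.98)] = (10.535*j - 8.127)/(-2.45*j^2 + 3.78*j + 0.98)^2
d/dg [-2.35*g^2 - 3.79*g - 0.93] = -4.7*g - 3.79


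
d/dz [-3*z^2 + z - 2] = 1 - 6*z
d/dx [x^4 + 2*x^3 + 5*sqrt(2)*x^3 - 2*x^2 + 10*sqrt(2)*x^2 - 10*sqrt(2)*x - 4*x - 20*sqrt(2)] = 4*x^3 + 6*x^2 + 15*sqrt(2)*x^2 - 4*x + 20*sqrt(2)*x - 10*sqrt(2) - 4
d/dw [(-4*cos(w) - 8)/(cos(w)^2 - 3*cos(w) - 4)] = 4*(sin(w)^2 - 4*cos(w) + 1)*sin(w)/((cos(w) - 4)^2*(cos(w) + 1)^2)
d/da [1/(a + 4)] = -1/(a + 4)^2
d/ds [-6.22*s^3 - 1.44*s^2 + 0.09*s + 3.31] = -18.66*s^2 - 2.88*s + 0.09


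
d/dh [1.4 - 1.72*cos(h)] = 1.72*sin(h)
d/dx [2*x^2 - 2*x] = 4*x - 2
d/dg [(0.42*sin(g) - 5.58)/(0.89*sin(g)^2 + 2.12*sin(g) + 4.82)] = (-0.3738*sin(g)^2 + 9.9324*sin(g) + 13.854)*cos(g)/(0.7921*sin(g)^4 + 3.7736*sin(g)^3 + 13.074*sin(g)^2 + 20.4368*sin(g) + 23.2324)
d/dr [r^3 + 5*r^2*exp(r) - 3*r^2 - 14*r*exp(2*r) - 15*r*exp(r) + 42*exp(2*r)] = 5*r^2*exp(r) + 3*r^2 - 28*r*exp(2*r) - 5*r*exp(r) - 6*r + 70*exp(2*r) - 15*exp(r)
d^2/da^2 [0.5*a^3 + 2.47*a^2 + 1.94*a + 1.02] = 3.0*a + 4.94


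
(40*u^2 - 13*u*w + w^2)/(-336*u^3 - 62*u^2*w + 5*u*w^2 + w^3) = (-5*u + w)/(42*u^2 + 13*u*w + w^2)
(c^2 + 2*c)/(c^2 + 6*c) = (c + 2)/(c + 6)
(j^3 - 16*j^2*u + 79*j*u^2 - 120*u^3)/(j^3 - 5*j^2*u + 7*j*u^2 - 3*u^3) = (j^2 - 13*j*u + 40*u^2)/(j^2 - 2*j*u + u^2)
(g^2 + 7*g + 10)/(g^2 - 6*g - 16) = (g + 5)/(g - 8)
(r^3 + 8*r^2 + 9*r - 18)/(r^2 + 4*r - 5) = (r^2 + 9*r + 18)/(r + 5)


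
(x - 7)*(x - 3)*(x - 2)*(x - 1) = x^4 - 13*x^3 + 53*x^2 - 83*x + 42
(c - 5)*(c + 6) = c^2 + c - 30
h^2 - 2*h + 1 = (h - 1)^2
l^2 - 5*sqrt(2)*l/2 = l*(l - 5*sqrt(2)/2)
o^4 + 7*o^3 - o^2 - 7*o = o*(o - 1)*(o + 1)*(o + 7)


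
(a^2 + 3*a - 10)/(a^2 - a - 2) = (a + 5)/(a + 1)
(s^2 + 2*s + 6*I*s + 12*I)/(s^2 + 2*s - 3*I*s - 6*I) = (s + 6*I)/(s - 3*I)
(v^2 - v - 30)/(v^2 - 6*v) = (v + 5)/v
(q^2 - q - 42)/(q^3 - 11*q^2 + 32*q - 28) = (q + 6)/(q^2 - 4*q + 4)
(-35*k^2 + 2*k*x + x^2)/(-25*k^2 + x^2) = (7*k + x)/(5*k + x)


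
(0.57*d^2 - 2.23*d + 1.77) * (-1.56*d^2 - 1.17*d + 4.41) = -0.8892*d^4 + 2.8119*d^3 + 2.3616*d^2 - 11.9052*d + 7.8057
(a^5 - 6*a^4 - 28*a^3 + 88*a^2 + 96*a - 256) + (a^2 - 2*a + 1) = a^5 - 6*a^4 - 28*a^3 + 89*a^2 + 94*a - 255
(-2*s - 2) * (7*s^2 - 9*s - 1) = -14*s^3 + 4*s^2 + 20*s + 2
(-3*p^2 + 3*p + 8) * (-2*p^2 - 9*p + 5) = 6*p^4 + 21*p^3 - 58*p^2 - 57*p + 40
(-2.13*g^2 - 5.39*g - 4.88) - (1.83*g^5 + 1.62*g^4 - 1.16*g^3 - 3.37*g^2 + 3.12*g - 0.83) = -1.83*g^5 - 1.62*g^4 + 1.16*g^3 + 1.24*g^2 - 8.51*g - 4.05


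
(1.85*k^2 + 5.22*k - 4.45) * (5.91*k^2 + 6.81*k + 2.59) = 10.9335*k^4 + 43.4487*k^3 + 14.0402*k^2 - 16.7847*k - 11.5255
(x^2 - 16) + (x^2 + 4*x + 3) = 2*x^2 + 4*x - 13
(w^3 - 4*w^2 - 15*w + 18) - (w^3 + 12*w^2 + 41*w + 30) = -16*w^2 - 56*w - 12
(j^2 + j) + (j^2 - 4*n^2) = 2*j^2 + j - 4*n^2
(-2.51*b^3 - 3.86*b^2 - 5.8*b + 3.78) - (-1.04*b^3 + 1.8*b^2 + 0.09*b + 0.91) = -1.47*b^3 - 5.66*b^2 - 5.89*b + 2.87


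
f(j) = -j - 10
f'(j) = -1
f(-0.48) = -9.52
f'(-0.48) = -1.00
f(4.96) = -14.96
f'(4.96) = -1.00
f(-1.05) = -8.95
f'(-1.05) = -1.00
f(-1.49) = -8.51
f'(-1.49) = -1.00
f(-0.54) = -9.46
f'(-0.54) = -1.00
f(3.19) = -13.19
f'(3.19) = -1.00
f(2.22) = -12.22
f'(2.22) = -1.00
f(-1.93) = -8.07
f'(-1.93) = -1.00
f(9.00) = -19.00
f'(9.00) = -1.00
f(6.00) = -16.00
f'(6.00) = -1.00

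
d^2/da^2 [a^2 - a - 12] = 2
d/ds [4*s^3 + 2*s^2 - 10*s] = 12*s^2 + 4*s - 10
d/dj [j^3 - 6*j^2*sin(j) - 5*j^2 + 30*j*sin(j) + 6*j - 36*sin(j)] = -6*j^2*cos(j) + 3*j^2 - 12*j*sin(j) + 30*j*cos(j) - 10*j + 30*sin(j) - 36*cos(j) + 6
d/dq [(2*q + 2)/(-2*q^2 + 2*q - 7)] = 2*(2*q^2 + 4*q - 9)/(4*q^4 - 8*q^3 + 32*q^2 - 28*q + 49)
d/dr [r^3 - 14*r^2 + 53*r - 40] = 3*r^2 - 28*r + 53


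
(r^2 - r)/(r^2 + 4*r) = (r - 1)/(r + 4)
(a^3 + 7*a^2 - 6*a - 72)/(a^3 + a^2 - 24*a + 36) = (a + 4)/(a - 2)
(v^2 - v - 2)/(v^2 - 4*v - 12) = (-v^2 + v + 2)/(-v^2 + 4*v + 12)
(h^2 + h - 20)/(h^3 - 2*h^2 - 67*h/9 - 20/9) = 9*(h + 5)/(9*h^2 + 18*h + 5)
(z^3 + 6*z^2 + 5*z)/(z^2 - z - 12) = z*(z^2 + 6*z + 5)/(z^2 - z - 12)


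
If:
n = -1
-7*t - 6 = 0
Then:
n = -1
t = -6/7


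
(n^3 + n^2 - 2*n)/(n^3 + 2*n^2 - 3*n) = (n + 2)/(n + 3)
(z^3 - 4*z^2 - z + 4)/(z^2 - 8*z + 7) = (z^2 - 3*z - 4)/(z - 7)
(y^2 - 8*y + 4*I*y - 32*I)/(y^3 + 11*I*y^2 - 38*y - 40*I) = (y - 8)/(y^2 + 7*I*y - 10)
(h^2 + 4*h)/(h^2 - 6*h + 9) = h*(h + 4)/(h^2 - 6*h + 9)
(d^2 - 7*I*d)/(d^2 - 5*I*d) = (d - 7*I)/(d - 5*I)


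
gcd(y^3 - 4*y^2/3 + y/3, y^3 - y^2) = y^2 - y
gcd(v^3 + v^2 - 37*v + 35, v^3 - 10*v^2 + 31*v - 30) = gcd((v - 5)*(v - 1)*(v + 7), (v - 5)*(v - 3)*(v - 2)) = v - 5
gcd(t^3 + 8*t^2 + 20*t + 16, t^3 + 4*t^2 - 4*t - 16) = t^2 + 6*t + 8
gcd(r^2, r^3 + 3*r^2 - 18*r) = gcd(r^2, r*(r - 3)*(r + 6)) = r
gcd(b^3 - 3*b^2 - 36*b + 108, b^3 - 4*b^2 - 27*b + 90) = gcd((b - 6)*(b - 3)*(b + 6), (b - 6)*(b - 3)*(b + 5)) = b^2 - 9*b + 18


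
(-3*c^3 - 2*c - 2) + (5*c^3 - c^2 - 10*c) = 2*c^3 - c^2 - 12*c - 2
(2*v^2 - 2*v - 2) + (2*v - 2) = 2*v^2 - 4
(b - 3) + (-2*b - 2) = -b - 5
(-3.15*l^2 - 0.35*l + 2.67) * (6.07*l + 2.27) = -19.1205*l^3 - 9.275*l^2 + 15.4124*l + 6.0609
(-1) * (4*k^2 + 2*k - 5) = -4*k^2 - 2*k + 5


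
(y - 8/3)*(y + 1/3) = y^2 - 7*y/3 - 8/9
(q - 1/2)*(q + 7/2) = q^2 + 3*q - 7/4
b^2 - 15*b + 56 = (b - 8)*(b - 7)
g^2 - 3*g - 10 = (g - 5)*(g + 2)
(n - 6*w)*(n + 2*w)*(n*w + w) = n^3*w - 4*n^2*w^2 + n^2*w - 12*n*w^3 - 4*n*w^2 - 12*w^3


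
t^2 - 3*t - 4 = (t - 4)*(t + 1)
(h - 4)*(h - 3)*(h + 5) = h^3 - 2*h^2 - 23*h + 60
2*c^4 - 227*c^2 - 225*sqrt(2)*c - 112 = (c - 8*sqrt(2))*(c + 7*sqrt(2))*(sqrt(2)*c + 1)^2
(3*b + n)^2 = 9*b^2 + 6*b*n + n^2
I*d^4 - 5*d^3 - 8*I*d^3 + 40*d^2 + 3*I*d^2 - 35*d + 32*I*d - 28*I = (d - 7)*(d + I)*(d + 4*I)*(I*d - I)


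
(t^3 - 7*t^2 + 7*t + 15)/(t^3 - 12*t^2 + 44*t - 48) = (t^3 - 7*t^2 + 7*t + 15)/(t^3 - 12*t^2 + 44*t - 48)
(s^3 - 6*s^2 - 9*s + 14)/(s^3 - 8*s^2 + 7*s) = (s + 2)/s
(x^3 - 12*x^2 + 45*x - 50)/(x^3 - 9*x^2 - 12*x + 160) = (x^2 - 7*x + 10)/(x^2 - 4*x - 32)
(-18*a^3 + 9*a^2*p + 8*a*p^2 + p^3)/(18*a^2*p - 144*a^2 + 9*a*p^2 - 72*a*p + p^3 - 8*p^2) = (-a + p)/(p - 8)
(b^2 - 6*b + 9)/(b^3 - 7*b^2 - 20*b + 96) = (b - 3)/(b^2 - 4*b - 32)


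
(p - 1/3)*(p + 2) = p^2 + 5*p/3 - 2/3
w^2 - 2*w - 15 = (w - 5)*(w + 3)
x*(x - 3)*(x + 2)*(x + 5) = x^4 + 4*x^3 - 11*x^2 - 30*x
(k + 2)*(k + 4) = k^2 + 6*k + 8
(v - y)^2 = v^2 - 2*v*y + y^2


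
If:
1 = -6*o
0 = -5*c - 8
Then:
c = -8/5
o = -1/6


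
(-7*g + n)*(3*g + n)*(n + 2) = -21*g^2*n - 42*g^2 - 4*g*n^2 - 8*g*n + n^3 + 2*n^2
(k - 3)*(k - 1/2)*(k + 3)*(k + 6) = k^4 + 11*k^3/2 - 12*k^2 - 99*k/2 + 27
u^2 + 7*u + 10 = (u + 2)*(u + 5)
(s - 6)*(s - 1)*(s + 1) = s^3 - 6*s^2 - s + 6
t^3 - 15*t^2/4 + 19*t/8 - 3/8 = (t - 3)*(t - 1/2)*(t - 1/4)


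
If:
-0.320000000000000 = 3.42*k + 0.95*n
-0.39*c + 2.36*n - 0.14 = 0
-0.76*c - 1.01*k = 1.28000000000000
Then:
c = -1.64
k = -0.03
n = -0.21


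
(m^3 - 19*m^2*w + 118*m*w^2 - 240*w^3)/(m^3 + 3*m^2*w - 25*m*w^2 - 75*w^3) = (m^2 - 14*m*w + 48*w^2)/(m^2 + 8*m*w + 15*w^2)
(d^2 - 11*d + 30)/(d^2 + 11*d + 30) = (d^2 - 11*d + 30)/(d^2 + 11*d + 30)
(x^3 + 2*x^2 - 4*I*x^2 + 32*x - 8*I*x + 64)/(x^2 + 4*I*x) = x + 2 - 8*I - 16*I/x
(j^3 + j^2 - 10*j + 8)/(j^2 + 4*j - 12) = (j^2 + 3*j - 4)/(j + 6)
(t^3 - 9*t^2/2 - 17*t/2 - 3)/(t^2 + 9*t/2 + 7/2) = (2*t^2 - 11*t - 6)/(2*t + 7)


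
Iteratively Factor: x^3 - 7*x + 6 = (x - 2)*(x^2 + 2*x - 3) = (x - 2)*(x + 3)*(x - 1)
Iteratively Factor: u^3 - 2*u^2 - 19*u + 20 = (u + 4)*(u^2 - 6*u + 5) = (u - 5)*(u + 4)*(u - 1)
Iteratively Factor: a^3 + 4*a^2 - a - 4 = (a - 1)*(a^2 + 5*a + 4) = (a - 1)*(a + 1)*(a + 4)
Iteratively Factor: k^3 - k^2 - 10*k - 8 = (k + 1)*(k^2 - 2*k - 8) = (k + 1)*(k + 2)*(k - 4)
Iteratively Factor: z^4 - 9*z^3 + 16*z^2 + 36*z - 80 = (z - 4)*(z^3 - 5*z^2 - 4*z + 20) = (z - 4)*(z - 2)*(z^2 - 3*z - 10) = (z - 5)*(z - 4)*(z - 2)*(z + 2)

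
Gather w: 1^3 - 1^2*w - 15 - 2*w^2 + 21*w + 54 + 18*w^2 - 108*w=16*w^2 - 88*w + 40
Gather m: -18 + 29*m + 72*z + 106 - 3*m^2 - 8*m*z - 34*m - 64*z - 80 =-3*m^2 + m*(-8*z - 5) + 8*z + 8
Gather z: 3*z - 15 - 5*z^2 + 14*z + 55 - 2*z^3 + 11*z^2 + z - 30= -2*z^3 + 6*z^2 + 18*z + 10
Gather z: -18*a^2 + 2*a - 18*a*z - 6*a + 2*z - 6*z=-18*a^2 - 4*a + z*(-18*a - 4)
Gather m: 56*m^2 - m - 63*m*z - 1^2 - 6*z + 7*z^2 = 56*m^2 + m*(-63*z - 1) + 7*z^2 - 6*z - 1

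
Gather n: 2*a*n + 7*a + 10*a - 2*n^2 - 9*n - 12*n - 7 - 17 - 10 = 17*a - 2*n^2 + n*(2*a - 21) - 34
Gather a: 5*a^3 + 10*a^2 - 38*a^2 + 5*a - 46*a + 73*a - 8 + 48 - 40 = 5*a^3 - 28*a^2 + 32*a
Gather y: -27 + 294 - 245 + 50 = 72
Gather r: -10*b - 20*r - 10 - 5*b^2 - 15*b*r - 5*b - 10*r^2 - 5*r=-5*b^2 - 15*b - 10*r^2 + r*(-15*b - 25) - 10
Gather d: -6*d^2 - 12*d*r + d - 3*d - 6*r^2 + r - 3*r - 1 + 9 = -6*d^2 + d*(-12*r - 2) - 6*r^2 - 2*r + 8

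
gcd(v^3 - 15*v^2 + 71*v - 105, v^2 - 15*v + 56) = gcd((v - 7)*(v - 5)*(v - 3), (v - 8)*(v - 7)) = v - 7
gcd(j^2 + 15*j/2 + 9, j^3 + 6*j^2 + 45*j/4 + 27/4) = j + 3/2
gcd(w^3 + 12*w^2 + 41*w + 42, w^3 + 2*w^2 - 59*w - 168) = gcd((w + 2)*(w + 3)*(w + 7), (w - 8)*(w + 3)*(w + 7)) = w^2 + 10*w + 21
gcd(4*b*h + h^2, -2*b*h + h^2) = h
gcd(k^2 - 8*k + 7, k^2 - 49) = k - 7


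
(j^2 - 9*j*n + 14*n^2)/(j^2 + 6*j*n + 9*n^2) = (j^2 - 9*j*n + 14*n^2)/(j^2 + 6*j*n + 9*n^2)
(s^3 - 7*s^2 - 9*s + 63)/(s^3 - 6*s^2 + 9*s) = (s^2 - 4*s - 21)/(s*(s - 3))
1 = 1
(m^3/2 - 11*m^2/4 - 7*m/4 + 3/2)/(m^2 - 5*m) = (2*m^3 - 11*m^2 - 7*m + 6)/(4*m*(m - 5))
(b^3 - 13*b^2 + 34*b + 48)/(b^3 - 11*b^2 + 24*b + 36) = (b - 8)/(b - 6)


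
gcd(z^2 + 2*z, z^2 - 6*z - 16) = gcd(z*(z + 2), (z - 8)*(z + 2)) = z + 2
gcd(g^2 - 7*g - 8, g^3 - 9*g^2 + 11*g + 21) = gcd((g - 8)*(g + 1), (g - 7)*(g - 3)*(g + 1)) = g + 1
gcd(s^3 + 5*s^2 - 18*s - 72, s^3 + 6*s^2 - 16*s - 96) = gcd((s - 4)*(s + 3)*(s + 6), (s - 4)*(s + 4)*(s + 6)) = s^2 + 2*s - 24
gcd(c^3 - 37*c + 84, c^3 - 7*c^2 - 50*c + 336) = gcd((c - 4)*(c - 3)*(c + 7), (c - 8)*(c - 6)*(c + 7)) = c + 7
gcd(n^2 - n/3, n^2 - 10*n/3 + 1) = n - 1/3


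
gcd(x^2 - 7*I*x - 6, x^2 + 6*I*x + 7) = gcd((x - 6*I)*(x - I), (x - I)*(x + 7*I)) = x - I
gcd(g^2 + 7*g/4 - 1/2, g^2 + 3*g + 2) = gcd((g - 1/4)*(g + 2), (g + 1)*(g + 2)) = g + 2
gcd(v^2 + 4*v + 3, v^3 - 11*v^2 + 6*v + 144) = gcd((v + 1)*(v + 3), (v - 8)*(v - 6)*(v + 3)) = v + 3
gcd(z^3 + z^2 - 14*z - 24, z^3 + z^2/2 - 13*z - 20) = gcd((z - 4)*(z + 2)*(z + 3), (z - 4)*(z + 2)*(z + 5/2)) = z^2 - 2*z - 8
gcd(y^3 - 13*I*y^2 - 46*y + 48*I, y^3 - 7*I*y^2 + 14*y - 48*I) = y^2 - 10*I*y - 16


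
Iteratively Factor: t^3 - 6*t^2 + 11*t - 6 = (t - 2)*(t^2 - 4*t + 3) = (t - 2)*(t - 1)*(t - 3)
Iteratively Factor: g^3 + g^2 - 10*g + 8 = (g - 2)*(g^2 + 3*g - 4) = (g - 2)*(g + 4)*(g - 1)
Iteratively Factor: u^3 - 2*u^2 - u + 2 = (u - 2)*(u^2 - 1) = (u - 2)*(u - 1)*(u + 1)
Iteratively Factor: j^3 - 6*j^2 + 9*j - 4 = (j - 1)*(j^2 - 5*j + 4) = (j - 4)*(j - 1)*(j - 1)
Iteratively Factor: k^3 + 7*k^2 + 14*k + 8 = (k + 1)*(k^2 + 6*k + 8) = (k + 1)*(k + 2)*(k + 4)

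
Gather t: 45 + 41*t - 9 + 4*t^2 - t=4*t^2 + 40*t + 36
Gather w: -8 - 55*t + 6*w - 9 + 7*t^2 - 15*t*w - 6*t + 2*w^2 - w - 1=7*t^2 - 61*t + 2*w^2 + w*(5 - 15*t) - 18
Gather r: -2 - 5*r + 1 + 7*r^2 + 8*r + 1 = 7*r^2 + 3*r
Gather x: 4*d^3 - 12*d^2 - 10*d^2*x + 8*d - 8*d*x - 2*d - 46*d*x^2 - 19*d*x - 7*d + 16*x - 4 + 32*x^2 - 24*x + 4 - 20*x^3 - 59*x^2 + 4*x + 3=4*d^3 - 12*d^2 - d - 20*x^3 + x^2*(-46*d - 27) + x*(-10*d^2 - 27*d - 4) + 3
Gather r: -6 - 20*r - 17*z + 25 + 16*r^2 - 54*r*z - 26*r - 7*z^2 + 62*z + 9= 16*r^2 + r*(-54*z - 46) - 7*z^2 + 45*z + 28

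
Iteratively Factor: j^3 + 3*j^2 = (j)*(j^2 + 3*j) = j^2*(j + 3)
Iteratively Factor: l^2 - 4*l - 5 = (l + 1)*(l - 5)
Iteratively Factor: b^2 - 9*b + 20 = (b - 5)*(b - 4)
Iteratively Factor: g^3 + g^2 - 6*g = (g)*(g^2 + g - 6) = g*(g - 2)*(g + 3)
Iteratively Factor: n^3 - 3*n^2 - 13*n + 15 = (n + 3)*(n^2 - 6*n + 5) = (n - 5)*(n + 3)*(n - 1)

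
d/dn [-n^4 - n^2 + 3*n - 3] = -4*n^3 - 2*n + 3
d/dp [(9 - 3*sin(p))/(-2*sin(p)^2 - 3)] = 3*(12*sin(p) + cos(2*p) + 2)*cos(p)/(4 - cos(2*p))^2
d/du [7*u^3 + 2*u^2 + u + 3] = 21*u^2 + 4*u + 1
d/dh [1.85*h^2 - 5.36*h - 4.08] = 3.7*h - 5.36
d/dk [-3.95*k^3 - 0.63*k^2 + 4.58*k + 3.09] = -11.85*k^2 - 1.26*k + 4.58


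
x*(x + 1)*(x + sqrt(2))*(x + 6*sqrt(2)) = x^4 + x^3 + 7*sqrt(2)*x^3 + 7*sqrt(2)*x^2 + 12*x^2 + 12*x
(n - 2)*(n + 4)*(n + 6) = n^3 + 8*n^2 + 4*n - 48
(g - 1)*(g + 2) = g^2 + g - 2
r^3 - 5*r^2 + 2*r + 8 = (r - 4)*(r - 2)*(r + 1)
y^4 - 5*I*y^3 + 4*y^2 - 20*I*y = y*(y - 5*I)*(y - 2*I)*(y + 2*I)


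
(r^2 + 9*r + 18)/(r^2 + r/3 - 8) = 3*(r + 6)/(3*r - 8)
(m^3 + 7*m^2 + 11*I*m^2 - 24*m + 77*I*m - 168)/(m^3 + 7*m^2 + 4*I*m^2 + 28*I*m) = (m^2 + 11*I*m - 24)/(m*(m + 4*I))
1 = 1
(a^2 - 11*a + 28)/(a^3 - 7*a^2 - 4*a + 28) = (a - 4)/(a^2 - 4)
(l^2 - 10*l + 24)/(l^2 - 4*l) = (l - 6)/l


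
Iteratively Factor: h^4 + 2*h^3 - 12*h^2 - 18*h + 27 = (h - 3)*(h^3 + 5*h^2 + 3*h - 9) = (h - 3)*(h + 3)*(h^2 + 2*h - 3) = (h - 3)*(h - 1)*(h + 3)*(h + 3)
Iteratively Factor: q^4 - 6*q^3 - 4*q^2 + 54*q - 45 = (q - 5)*(q^3 - q^2 - 9*q + 9) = (q - 5)*(q - 1)*(q^2 - 9) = (q - 5)*(q - 1)*(q + 3)*(q - 3)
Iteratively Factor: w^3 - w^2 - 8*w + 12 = (w + 3)*(w^2 - 4*w + 4) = (w - 2)*(w + 3)*(w - 2)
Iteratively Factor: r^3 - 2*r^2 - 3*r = (r - 3)*(r^2 + r) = r*(r - 3)*(r + 1)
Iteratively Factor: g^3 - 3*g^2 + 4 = (g - 2)*(g^2 - g - 2) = (g - 2)*(g + 1)*(g - 2)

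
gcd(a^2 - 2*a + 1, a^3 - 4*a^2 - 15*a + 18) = a - 1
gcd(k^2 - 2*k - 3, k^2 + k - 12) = k - 3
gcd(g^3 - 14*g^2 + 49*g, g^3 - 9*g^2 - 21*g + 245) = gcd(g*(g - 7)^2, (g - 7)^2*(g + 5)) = g^2 - 14*g + 49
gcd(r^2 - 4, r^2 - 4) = r^2 - 4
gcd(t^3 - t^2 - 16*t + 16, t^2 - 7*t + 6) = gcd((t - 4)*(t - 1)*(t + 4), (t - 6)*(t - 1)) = t - 1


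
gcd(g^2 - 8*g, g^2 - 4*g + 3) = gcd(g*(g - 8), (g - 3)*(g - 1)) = 1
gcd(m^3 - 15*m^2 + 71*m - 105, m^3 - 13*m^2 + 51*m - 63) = m^2 - 10*m + 21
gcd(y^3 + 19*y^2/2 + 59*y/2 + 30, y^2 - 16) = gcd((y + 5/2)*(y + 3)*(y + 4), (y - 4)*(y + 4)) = y + 4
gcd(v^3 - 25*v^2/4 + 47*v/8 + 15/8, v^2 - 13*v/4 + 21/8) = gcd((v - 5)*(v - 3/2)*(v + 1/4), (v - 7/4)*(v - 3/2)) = v - 3/2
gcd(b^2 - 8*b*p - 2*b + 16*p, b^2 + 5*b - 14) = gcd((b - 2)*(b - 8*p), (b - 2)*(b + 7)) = b - 2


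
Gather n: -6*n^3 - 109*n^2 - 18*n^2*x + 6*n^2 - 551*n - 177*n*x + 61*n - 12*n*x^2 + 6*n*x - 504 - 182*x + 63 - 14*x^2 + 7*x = -6*n^3 + n^2*(-18*x - 103) + n*(-12*x^2 - 171*x - 490) - 14*x^2 - 175*x - 441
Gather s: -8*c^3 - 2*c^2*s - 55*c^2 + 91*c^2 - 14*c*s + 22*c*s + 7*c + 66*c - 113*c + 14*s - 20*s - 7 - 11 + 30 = -8*c^3 + 36*c^2 - 40*c + s*(-2*c^2 + 8*c - 6) + 12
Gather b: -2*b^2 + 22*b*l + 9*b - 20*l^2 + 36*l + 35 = -2*b^2 + b*(22*l + 9) - 20*l^2 + 36*l + 35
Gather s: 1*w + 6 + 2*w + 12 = 3*w + 18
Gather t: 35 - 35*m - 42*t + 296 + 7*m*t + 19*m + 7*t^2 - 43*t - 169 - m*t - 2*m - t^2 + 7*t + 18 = -18*m + 6*t^2 + t*(6*m - 78) + 180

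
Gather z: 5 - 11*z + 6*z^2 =6*z^2 - 11*z + 5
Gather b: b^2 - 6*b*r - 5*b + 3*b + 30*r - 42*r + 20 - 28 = b^2 + b*(-6*r - 2) - 12*r - 8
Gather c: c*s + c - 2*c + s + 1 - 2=c*(s - 1) + s - 1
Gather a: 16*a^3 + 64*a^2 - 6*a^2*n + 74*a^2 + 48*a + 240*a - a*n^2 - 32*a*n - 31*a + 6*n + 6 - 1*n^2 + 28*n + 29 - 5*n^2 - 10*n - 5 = 16*a^3 + a^2*(138 - 6*n) + a*(-n^2 - 32*n + 257) - 6*n^2 + 24*n + 30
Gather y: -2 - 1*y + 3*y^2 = 3*y^2 - y - 2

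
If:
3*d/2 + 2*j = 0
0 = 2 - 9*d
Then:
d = 2/9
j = -1/6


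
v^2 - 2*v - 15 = (v - 5)*(v + 3)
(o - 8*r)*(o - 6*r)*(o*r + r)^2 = o^4*r^2 - 14*o^3*r^3 + 2*o^3*r^2 + 48*o^2*r^4 - 28*o^2*r^3 + o^2*r^2 + 96*o*r^4 - 14*o*r^3 + 48*r^4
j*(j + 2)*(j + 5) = j^3 + 7*j^2 + 10*j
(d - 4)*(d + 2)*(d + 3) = d^3 + d^2 - 14*d - 24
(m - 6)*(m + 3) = m^2 - 3*m - 18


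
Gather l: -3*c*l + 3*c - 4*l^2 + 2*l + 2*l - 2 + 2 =3*c - 4*l^2 + l*(4 - 3*c)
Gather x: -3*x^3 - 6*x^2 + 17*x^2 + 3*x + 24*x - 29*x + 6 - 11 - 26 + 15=-3*x^3 + 11*x^2 - 2*x - 16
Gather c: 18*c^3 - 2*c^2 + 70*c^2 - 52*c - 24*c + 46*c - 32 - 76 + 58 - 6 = 18*c^3 + 68*c^2 - 30*c - 56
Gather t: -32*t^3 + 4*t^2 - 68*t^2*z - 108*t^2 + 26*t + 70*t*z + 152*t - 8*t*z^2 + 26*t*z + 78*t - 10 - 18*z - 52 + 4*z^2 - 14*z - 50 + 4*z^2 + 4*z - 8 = -32*t^3 + t^2*(-68*z - 104) + t*(-8*z^2 + 96*z + 256) + 8*z^2 - 28*z - 120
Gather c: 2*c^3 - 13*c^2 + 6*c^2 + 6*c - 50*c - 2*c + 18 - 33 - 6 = 2*c^3 - 7*c^2 - 46*c - 21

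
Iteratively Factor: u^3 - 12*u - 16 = (u + 2)*(u^2 - 2*u - 8) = (u - 4)*(u + 2)*(u + 2)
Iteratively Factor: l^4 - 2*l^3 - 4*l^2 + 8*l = (l)*(l^3 - 2*l^2 - 4*l + 8) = l*(l - 2)*(l^2 - 4) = l*(l - 2)^2*(l + 2)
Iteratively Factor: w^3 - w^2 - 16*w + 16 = (w - 4)*(w^2 + 3*w - 4) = (w - 4)*(w - 1)*(w + 4)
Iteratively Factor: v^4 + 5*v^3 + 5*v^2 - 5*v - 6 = (v + 1)*(v^3 + 4*v^2 + v - 6) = (v + 1)*(v + 3)*(v^2 + v - 2) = (v - 1)*(v + 1)*(v + 3)*(v + 2)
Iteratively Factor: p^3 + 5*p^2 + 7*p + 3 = (p + 3)*(p^2 + 2*p + 1) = (p + 1)*(p + 3)*(p + 1)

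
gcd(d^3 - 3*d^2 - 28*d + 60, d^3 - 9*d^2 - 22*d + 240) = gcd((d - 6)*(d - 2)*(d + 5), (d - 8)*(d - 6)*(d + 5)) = d^2 - d - 30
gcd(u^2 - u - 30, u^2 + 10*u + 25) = u + 5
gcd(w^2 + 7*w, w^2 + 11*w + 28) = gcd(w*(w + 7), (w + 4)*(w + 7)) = w + 7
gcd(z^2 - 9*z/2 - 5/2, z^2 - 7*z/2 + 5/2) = 1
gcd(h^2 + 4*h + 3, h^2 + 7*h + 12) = h + 3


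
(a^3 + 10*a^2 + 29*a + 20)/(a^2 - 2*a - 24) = (a^2 + 6*a + 5)/(a - 6)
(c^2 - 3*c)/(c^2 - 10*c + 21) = c/(c - 7)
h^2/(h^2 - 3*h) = h/(h - 3)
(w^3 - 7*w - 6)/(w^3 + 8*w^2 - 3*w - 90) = (w^2 + 3*w + 2)/(w^2 + 11*w + 30)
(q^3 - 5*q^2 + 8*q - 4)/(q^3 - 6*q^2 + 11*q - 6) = (q - 2)/(q - 3)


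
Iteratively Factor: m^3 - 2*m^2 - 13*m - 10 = (m - 5)*(m^2 + 3*m + 2) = (m - 5)*(m + 1)*(m + 2)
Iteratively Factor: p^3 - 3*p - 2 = (p + 1)*(p^2 - p - 2) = (p - 2)*(p + 1)*(p + 1)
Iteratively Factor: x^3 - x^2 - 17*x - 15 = (x - 5)*(x^2 + 4*x + 3) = (x - 5)*(x + 1)*(x + 3)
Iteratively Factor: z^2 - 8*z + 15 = (z - 3)*(z - 5)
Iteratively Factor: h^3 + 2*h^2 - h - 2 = (h + 1)*(h^2 + h - 2) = (h - 1)*(h + 1)*(h + 2)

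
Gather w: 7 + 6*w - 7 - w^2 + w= -w^2 + 7*w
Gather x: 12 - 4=8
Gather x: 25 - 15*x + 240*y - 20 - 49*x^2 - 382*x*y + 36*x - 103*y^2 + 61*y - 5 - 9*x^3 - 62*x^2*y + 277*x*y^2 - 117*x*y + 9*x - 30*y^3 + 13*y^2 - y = -9*x^3 + x^2*(-62*y - 49) + x*(277*y^2 - 499*y + 30) - 30*y^3 - 90*y^2 + 300*y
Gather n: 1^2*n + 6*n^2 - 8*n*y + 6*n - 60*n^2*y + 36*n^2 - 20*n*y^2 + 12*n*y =n^2*(42 - 60*y) + n*(-20*y^2 + 4*y + 7)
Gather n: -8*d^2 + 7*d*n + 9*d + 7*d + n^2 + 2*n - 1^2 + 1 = -8*d^2 + 16*d + n^2 + n*(7*d + 2)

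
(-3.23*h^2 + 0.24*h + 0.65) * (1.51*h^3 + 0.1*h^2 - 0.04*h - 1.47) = -4.8773*h^5 + 0.0394*h^4 + 1.1347*h^3 + 4.8035*h^2 - 0.3788*h - 0.9555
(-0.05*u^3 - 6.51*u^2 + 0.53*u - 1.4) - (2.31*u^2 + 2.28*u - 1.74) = -0.05*u^3 - 8.82*u^2 - 1.75*u + 0.34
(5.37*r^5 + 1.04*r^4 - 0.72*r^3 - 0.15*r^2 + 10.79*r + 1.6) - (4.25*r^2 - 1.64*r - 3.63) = 5.37*r^5 + 1.04*r^4 - 0.72*r^3 - 4.4*r^2 + 12.43*r + 5.23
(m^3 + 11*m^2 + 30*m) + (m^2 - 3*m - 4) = m^3 + 12*m^2 + 27*m - 4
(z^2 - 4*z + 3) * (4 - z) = -z^3 + 8*z^2 - 19*z + 12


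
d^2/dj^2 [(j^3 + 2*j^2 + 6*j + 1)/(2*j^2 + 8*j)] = (14*j^3 + 3*j^2 + 12*j + 16)/(j^3*(j^3 + 12*j^2 + 48*j + 64))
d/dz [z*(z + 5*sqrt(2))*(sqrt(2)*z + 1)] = 3*sqrt(2)*z^2 + 22*z + 5*sqrt(2)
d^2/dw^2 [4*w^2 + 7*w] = 8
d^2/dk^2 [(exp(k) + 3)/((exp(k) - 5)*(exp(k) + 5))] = (exp(4*k) + 12*exp(3*k) + 150*exp(2*k) + 300*exp(k) + 625)*exp(k)/(exp(6*k) - 75*exp(4*k) + 1875*exp(2*k) - 15625)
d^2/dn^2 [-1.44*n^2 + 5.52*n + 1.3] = -2.88000000000000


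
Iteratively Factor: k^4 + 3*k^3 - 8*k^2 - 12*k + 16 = (k + 4)*(k^3 - k^2 - 4*k + 4) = (k + 2)*(k + 4)*(k^2 - 3*k + 2) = (k - 2)*(k + 2)*(k + 4)*(k - 1)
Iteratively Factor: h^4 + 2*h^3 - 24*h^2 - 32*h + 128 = (h + 4)*(h^3 - 2*h^2 - 16*h + 32) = (h - 2)*(h + 4)*(h^2 - 16) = (h - 4)*(h - 2)*(h + 4)*(h + 4)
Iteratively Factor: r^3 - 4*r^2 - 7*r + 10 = (r + 2)*(r^2 - 6*r + 5) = (r - 5)*(r + 2)*(r - 1)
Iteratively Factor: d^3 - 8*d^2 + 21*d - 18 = (d - 3)*(d^2 - 5*d + 6) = (d - 3)*(d - 2)*(d - 3)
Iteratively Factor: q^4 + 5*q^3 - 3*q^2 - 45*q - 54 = (q + 3)*(q^3 + 2*q^2 - 9*q - 18) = (q + 2)*(q + 3)*(q^2 - 9) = (q - 3)*(q + 2)*(q + 3)*(q + 3)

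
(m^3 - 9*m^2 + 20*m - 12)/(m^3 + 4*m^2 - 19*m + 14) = (m - 6)/(m + 7)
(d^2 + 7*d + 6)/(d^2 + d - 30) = (d + 1)/(d - 5)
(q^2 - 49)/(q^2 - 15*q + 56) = (q + 7)/(q - 8)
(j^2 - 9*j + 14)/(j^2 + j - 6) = (j - 7)/(j + 3)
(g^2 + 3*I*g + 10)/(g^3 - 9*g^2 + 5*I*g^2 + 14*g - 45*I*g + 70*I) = (g - 2*I)/(g^2 - 9*g + 14)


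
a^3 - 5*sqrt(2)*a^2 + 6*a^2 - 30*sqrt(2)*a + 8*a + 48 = (a + 6)*(a - 4*sqrt(2))*(a - sqrt(2))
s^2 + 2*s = s*(s + 2)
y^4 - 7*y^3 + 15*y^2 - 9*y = y*(y - 3)^2*(y - 1)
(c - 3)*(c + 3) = c^2 - 9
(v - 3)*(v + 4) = v^2 + v - 12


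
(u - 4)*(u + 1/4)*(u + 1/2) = u^3 - 13*u^2/4 - 23*u/8 - 1/2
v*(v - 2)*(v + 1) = v^3 - v^2 - 2*v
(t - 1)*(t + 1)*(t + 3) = t^3 + 3*t^2 - t - 3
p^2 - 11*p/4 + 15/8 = (p - 3/2)*(p - 5/4)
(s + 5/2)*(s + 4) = s^2 + 13*s/2 + 10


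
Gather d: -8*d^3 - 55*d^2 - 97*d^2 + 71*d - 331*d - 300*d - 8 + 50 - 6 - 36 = -8*d^3 - 152*d^2 - 560*d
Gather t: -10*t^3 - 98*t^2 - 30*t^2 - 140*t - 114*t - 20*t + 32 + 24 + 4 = -10*t^3 - 128*t^2 - 274*t + 60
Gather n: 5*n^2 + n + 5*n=5*n^2 + 6*n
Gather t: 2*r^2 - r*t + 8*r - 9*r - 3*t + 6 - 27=2*r^2 - r + t*(-r - 3) - 21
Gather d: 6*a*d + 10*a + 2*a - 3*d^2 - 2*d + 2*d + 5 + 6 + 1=6*a*d + 12*a - 3*d^2 + 12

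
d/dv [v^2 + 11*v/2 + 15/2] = 2*v + 11/2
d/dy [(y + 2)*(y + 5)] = 2*y + 7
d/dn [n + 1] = 1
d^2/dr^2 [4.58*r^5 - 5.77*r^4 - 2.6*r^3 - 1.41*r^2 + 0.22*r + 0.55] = 91.6*r^3 - 69.24*r^2 - 15.6*r - 2.82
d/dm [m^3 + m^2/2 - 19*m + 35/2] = 3*m^2 + m - 19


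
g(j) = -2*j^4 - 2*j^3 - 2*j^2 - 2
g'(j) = -8*j^3 - 6*j^2 - 4*j = 2*j*(-4*j^2 - 3*j - 2)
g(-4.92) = -984.12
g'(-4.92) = 827.21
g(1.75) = -37.60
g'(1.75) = -68.25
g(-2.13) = -32.91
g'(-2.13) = 58.61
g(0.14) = -2.05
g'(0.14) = -0.70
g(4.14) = -765.73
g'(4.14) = -687.06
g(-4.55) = -712.20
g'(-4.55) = 647.56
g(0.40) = -2.50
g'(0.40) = -3.07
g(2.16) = -75.02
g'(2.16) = -117.26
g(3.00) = -236.00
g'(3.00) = -282.00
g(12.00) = -45218.00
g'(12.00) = -14736.00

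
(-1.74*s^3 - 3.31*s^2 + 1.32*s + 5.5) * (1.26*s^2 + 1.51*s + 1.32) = -2.1924*s^5 - 6.798*s^4 - 5.6317*s^3 + 4.554*s^2 + 10.0474*s + 7.26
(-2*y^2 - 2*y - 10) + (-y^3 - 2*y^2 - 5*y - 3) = -y^3 - 4*y^2 - 7*y - 13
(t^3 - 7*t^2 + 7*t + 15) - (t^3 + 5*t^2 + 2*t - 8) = -12*t^2 + 5*t + 23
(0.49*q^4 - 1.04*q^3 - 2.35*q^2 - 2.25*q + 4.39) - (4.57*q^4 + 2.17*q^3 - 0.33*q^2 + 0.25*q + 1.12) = -4.08*q^4 - 3.21*q^3 - 2.02*q^2 - 2.5*q + 3.27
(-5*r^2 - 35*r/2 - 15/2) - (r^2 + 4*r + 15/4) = -6*r^2 - 43*r/2 - 45/4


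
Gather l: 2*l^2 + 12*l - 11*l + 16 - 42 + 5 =2*l^2 + l - 21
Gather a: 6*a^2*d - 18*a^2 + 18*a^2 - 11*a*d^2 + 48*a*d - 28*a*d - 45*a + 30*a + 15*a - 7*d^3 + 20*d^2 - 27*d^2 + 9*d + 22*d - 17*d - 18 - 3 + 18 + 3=6*a^2*d + a*(-11*d^2 + 20*d) - 7*d^3 - 7*d^2 + 14*d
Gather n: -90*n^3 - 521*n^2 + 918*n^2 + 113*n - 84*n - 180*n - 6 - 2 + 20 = -90*n^3 + 397*n^2 - 151*n + 12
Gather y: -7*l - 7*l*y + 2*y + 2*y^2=-7*l + 2*y^2 + y*(2 - 7*l)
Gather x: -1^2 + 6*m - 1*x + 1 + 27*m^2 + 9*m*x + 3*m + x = 27*m^2 + 9*m*x + 9*m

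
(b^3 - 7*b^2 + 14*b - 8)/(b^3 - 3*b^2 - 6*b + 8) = (b - 2)/(b + 2)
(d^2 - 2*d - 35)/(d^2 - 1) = (d^2 - 2*d - 35)/(d^2 - 1)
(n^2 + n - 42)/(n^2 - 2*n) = (n^2 + n - 42)/(n*(n - 2))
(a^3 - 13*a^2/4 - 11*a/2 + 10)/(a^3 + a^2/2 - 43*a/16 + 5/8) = 4*(a - 4)/(4*a - 1)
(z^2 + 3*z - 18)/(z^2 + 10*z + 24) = (z - 3)/(z + 4)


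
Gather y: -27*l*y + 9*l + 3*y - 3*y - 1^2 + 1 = -27*l*y + 9*l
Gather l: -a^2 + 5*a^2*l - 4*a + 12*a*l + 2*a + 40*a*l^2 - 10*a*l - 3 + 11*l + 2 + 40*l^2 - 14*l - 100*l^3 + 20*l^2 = -a^2 - 2*a - 100*l^3 + l^2*(40*a + 60) + l*(5*a^2 + 2*a - 3) - 1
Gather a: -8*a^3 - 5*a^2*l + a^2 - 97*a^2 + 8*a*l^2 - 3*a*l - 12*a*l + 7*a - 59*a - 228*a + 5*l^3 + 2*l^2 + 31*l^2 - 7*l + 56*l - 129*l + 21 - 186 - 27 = -8*a^3 + a^2*(-5*l - 96) + a*(8*l^2 - 15*l - 280) + 5*l^3 + 33*l^2 - 80*l - 192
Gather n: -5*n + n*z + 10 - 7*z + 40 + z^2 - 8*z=n*(z - 5) + z^2 - 15*z + 50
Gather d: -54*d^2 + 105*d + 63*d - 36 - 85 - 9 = -54*d^2 + 168*d - 130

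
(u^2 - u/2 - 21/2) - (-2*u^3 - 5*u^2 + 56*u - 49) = 2*u^3 + 6*u^2 - 113*u/2 + 77/2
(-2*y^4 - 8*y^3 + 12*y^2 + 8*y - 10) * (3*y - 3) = -6*y^5 - 18*y^4 + 60*y^3 - 12*y^2 - 54*y + 30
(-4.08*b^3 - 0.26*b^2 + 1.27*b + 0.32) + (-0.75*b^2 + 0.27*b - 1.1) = -4.08*b^3 - 1.01*b^2 + 1.54*b - 0.78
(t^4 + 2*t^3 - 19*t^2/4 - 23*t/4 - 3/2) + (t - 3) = t^4 + 2*t^3 - 19*t^2/4 - 19*t/4 - 9/2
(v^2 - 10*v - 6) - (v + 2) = v^2 - 11*v - 8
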